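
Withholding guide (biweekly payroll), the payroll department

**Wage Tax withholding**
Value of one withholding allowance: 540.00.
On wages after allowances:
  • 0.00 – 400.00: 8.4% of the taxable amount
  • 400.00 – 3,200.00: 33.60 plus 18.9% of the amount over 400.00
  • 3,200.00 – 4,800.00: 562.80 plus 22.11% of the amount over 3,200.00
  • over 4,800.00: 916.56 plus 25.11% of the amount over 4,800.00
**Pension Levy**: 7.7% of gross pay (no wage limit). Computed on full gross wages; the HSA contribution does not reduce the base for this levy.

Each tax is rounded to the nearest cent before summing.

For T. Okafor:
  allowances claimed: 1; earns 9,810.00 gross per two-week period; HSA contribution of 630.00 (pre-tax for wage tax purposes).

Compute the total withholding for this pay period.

2,636.15

Wage Tax: taxable = 9,810.00 − 630.00 − 1×540.00 = 8,640.00
  916.56 + 25.11% × (8,640.00 − 4,800.00) = 916.56 + 25.11% × 3,840.00 = 1,880.78
Pension Levy: 7.7% × 9,810.00 = 755.37
Total: 1,880.78 + 755.37 = 2,636.15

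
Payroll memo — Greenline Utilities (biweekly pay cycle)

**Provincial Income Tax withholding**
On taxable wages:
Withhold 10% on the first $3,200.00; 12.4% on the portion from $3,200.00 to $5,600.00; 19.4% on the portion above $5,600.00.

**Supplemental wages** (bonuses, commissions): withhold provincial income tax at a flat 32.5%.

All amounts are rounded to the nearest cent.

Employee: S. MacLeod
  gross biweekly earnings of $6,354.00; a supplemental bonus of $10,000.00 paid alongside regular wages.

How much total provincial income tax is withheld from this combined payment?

$4,013.88

Provincial Income Tax: taxable = $6,354.00
  $617.60 + 19.4% × ($6,354.00 − $5,600.00) = $617.60 + 19.4% × $754.00 = $763.88
Supplemental (32.5% flat on bonus): 32.5% × $10,000.00 = $3,250.00
Total provincial income tax: $763.88 + $3,250.00 = $4,013.88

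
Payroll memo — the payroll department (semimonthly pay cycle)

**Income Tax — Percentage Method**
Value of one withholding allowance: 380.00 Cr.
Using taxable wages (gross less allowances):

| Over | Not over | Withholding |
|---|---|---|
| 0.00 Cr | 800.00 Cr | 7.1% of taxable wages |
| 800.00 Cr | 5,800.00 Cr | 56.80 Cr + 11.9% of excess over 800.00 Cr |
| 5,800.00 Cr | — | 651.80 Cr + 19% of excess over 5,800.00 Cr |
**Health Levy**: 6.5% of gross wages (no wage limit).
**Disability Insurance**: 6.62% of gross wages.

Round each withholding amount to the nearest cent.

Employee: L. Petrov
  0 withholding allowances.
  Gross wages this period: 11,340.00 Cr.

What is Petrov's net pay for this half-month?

8,147.79 Cr

Income Tax: taxable = 11,340.00 Cr
  651.80 Cr + 19% × (11,340.00 Cr − 5,800.00 Cr) = 651.80 Cr + 19% × 5,540.00 Cr = 1,704.40 Cr
Health Levy: 6.5% × 11,340.00 Cr = 737.10 Cr
Disability Insurance: 6.62% × 11,340.00 Cr = 750.71 Cr
Total withheld: 1,704.40 Cr + 737.10 Cr + 750.71 Cr = 3,192.21 Cr
Net pay: 11,340.00 Cr − 3,192.21 Cr = 8,147.79 Cr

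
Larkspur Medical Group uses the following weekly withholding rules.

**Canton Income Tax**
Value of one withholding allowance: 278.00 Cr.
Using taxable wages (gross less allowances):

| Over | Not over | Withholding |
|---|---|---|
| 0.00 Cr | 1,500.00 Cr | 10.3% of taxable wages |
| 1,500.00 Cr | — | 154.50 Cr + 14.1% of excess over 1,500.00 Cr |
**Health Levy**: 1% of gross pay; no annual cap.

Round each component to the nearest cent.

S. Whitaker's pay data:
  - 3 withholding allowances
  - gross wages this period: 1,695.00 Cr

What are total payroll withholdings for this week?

Canton Income Tax: taxable = 1,695.00 Cr − 3×278.00 Cr = 861.00 Cr
  10.3% × 861.00 Cr = 88.68 Cr
Health Levy: 1% × 1,695.00 Cr = 16.95 Cr
Total: 88.68 Cr + 16.95 Cr = 105.63 Cr

105.63 Cr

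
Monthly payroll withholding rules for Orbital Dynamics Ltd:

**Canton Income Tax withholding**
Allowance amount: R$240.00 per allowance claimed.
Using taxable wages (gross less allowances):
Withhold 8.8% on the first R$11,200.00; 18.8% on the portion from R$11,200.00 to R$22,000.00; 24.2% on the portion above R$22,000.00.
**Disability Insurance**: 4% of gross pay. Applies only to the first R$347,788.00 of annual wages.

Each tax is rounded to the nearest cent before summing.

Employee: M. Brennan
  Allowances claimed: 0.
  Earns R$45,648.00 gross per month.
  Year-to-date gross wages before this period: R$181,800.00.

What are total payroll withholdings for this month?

R$10,564.74

Canton Income Tax: taxable = R$45,648.00
  R$3,016.00 + 24.2% × (R$45,648.00 − R$22,000.00) = R$3,016.00 + 24.2% × R$23,648.00 = R$8,738.82
Disability Insurance: 4% × R$45,648.00 = R$1,825.92
Total: R$8,738.82 + R$1,825.92 = R$10,564.74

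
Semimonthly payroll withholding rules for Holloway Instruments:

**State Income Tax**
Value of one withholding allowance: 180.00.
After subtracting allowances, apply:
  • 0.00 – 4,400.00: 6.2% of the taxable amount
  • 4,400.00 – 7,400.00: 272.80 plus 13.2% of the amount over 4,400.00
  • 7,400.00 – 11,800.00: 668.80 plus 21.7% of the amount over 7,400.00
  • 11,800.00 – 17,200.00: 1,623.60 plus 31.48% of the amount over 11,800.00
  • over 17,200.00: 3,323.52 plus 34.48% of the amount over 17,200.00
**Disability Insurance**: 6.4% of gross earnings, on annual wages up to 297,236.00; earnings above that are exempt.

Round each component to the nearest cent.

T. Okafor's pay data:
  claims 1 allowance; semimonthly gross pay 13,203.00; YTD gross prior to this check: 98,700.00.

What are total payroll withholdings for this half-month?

State Income Tax: taxable = 13,203.00 − 1×180.00 = 13,023.00
  1,623.60 + 31.48% × (13,023.00 − 11,800.00) = 1,623.60 + 31.48% × 1,223.00 = 2,008.60
Disability Insurance: 6.4% × 13,203.00 = 844.99
Total: 2,008.60 + 844.99 = 2,853.59

2,853.59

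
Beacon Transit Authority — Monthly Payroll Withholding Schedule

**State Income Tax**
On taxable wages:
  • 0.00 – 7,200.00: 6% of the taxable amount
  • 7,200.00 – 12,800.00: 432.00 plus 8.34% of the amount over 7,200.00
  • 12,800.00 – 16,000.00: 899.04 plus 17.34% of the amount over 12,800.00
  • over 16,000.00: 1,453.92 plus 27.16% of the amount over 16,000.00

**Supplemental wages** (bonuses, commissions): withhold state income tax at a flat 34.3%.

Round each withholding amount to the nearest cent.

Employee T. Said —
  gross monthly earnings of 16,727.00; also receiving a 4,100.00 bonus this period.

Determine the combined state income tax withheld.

State Income Tax: taxable = 16,727.00
  1,453.92 + 27.16% × (16,727.00 − 16,000.00) = 1,453.92 + 27.16% × 727.00 = 1,651.37
Supplemental (34.3% flat on bonus): 34.3% × 4,100.00 = 1,406.30
Total state income tax: 1,651.37 + 1,406.30 = 3,057.67

3,057.67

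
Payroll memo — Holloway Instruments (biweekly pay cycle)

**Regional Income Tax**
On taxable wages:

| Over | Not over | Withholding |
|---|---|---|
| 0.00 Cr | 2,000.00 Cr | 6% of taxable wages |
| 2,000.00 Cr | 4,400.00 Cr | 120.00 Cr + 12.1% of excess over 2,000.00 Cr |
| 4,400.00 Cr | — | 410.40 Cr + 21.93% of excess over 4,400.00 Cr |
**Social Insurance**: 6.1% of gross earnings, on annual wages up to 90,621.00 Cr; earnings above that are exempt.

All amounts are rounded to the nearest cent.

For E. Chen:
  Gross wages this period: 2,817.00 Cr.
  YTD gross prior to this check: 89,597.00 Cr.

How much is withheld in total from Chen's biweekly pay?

281.32 Cr

Regional Income Tax: taxable = 2,817.00 Cr
  120.00 Cr + 12.1% × (2,817.00 Cr − 2,000.00 Cr) = 120.00 Cr + 12.1% × 817.00 Cr = 218.86 Cr
Social Insurance: cap 90,621.00 Cr − YTD 89,597.00 Cr = 1,024.00 Cr subject; 6.1% × 1,024.00 Cr = 62.46 Cr
Total: 218.86 Cr + 62.46 Cr = 281.32 Cr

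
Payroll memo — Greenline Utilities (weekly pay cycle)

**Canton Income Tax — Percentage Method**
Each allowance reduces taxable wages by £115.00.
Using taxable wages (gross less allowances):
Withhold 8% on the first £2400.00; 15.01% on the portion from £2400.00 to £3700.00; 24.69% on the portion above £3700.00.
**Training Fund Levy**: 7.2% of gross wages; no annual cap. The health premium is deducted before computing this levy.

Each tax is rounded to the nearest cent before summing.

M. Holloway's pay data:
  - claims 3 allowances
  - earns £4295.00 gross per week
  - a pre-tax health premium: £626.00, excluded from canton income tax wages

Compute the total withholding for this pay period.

£594.86

Canton Income Tax: taxable = £4295.00 − £626.00 − 3×£115.00 = £3324.00
  £192.00 + 15.01% × (£3324.00 − £2400.00) = £192.00 + 15.01% × £924.00 = £330.69
Training Fund Levy: 7.2% × £3669.00 = £264.17
Total: £330.69 + £264.17 = £594.86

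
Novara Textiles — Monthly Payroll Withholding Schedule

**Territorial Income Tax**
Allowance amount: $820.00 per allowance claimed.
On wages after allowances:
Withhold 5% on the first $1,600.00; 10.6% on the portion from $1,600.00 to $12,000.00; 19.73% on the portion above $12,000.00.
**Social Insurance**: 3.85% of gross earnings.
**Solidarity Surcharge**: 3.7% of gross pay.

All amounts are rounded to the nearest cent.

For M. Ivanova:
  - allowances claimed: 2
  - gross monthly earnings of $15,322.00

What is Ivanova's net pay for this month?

Territorial Income Tax: taxable = $15,322.00 − 2×$820.00 = $13,682.00
  $1,182.40 + 19.73% × ($13,682.00 − $12,000.00) = $1,182.40 + 19.73% × $1,682.00 = $1,514.26
Social Insurance: 3.85% × $15,322.00 = $589.90
Solidarity Surcharge: 3.7% × $15,322.00 = $566.91
Total withheld: $1,514.26 + $589.90 + $566.91 = $2,671.07
Net pay: $15,322.00 − $2,671.07 = $12,650.93

$12,650.93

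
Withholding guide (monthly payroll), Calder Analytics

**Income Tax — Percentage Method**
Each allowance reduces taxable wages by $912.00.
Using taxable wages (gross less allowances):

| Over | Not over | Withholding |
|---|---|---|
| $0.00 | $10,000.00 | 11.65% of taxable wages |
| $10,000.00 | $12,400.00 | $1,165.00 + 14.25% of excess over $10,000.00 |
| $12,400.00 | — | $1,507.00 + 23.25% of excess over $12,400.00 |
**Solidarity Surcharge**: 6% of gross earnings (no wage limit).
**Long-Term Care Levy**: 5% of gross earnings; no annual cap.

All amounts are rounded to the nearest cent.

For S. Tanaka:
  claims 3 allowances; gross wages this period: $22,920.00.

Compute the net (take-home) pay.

Income Tax: taxable = $22,920.00 − 3×$912.00 = $20,184.00
  $1,507.00 + 23.25% × ($20,184.00 − $12,400.00) = $1,507.00 + 23.25% × $7,784.00 = $3,316.78
Solidarity Surcharge: 6% × $22,920.00 = $1,375.20
Long-Term Care Levy: 5% × $22,920.00 = $1,146.00
Total withheld: $3,316.78 + $1,375.20 + $1,146.00 = $5,837.98
Net pay: $22,920.00 − $5,837.98 = $17,082.02

$17,082.02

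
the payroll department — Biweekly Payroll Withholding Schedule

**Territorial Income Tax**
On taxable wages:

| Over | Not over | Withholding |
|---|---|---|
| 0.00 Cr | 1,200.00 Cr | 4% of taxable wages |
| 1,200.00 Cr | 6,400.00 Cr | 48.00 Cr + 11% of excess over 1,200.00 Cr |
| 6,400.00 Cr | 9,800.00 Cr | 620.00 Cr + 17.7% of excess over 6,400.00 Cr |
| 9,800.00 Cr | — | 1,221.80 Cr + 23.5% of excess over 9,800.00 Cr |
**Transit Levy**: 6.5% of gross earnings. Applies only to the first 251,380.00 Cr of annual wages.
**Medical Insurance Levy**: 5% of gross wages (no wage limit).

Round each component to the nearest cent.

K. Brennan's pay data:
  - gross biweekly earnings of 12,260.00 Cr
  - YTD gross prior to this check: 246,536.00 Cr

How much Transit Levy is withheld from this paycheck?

Transit Levy: cap 251,380.00 Cr − YTD 246,536.00 Cr = 4,844.00 Cr subject; 6.5% × 4,844.00 Cr = 314.86 Cr

314.86 Cr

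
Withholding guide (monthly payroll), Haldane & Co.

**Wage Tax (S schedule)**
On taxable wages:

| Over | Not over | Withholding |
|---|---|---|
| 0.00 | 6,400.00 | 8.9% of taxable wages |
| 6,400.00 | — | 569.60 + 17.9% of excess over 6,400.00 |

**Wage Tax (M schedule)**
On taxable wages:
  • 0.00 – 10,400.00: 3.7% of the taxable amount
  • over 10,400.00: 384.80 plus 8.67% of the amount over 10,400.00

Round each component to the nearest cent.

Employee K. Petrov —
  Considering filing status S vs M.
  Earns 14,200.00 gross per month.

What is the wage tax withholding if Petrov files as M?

Wage Tax (M): taxable = 14,200.00
  384.80 + 8.67% × (14,200.00 − 10,400.00) = 384.80 + 8.67% × 3,800.00 = 714.26

714.26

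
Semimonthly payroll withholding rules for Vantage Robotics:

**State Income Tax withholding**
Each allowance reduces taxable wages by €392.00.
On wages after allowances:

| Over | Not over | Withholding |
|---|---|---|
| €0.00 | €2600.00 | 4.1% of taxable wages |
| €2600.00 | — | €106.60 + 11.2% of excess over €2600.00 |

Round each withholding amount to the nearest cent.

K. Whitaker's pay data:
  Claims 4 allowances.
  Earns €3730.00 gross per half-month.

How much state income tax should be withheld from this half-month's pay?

€88.64

State Income Tax: taxable = €3730.00 − 4×€392.00 = €2162.00
  4.1% × €2162.00 = €88.64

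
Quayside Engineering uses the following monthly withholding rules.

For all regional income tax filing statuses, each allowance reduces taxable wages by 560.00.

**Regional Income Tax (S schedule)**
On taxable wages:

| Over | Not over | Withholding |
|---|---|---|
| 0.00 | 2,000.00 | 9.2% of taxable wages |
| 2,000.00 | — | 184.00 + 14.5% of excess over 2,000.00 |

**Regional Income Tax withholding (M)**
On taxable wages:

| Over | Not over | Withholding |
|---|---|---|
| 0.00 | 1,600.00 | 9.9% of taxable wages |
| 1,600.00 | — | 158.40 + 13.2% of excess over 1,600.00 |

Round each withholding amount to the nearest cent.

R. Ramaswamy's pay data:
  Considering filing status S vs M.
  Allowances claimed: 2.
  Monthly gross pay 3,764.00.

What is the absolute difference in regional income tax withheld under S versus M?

18.83

Regional Income Tax (S): taxable = 3,764.00 − 2×560.00 = 2,644.00
  184.00 + 14.5% × (2,644.00 − 2,000.00) = 184.00 + 14.5% × 644.00 = 277.38
Regional Income Tax (M): taxable = 3,764.00 − 2×560.00 = 2,644.00
  158.40 + 13.2% × (2,644.00 − 1,600.00) = 158.40 + 13.2% × 1,044.00 = 296.21
Difference: |277.38 − 296.21| = 18.83 (higher under M)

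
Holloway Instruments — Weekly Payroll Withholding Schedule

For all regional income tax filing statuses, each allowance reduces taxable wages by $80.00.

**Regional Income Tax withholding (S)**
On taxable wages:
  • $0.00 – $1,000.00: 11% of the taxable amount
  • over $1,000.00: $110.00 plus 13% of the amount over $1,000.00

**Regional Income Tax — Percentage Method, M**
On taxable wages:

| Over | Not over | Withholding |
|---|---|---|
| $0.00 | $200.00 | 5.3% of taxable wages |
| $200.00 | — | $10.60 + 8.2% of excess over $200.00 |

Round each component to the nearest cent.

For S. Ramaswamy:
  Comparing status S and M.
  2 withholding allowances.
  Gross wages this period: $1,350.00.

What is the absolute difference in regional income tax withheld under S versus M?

$42.92

Regional Income Tax (S): taxable = $1,350.00 − 2×$80.00 = $1,190.00
  $110.00 + 13% × ($1,190.00 − $1,000.00) = $110.00 + 13% × $190.00 = $134.70
Regional Income Tax (M): taxable = $1,350.00 − 2×$80.00 = $1,190.00
  $10.60 + 8.2% × ($1,190.00 − $200.00) = $10.60 + 8.2% × $990.00 = $91.78
Difference: |$134.70 − $91.78| = $42.92 (higher under S)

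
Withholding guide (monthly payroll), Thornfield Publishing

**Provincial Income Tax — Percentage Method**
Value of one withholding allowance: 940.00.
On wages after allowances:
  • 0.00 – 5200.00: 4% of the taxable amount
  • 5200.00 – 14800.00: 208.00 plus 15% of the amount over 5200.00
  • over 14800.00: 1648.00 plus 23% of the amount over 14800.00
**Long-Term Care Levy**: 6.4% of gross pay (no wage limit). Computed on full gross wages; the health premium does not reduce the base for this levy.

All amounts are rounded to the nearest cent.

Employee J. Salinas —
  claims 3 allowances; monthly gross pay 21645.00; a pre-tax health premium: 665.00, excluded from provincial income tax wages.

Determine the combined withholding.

Provincial Income Tax: taxable = 21645.00 − 665.00 − 3×940.00 = 18160.00
  1648.00 + 23% × (18160.00 − 14800.00) = 1648.00 + 23% × 3360.00 = 2420.80
Long-Term Care Levy: 6.4% × 21645.00 = 1385.28
Total: 2420.80 + 1385.28 = 3806.08

3806.08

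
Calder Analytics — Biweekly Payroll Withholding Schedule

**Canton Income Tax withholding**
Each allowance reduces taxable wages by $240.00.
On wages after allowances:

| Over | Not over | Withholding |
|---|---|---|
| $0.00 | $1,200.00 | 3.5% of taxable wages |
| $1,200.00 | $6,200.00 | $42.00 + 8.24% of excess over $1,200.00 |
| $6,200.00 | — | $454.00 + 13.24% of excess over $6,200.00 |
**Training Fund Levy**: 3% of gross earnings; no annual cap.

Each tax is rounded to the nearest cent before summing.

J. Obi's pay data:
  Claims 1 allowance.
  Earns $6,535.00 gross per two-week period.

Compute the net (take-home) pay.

Canton Income Tax: taxable = $6,535.00 − 1×$240.00 = $6,295.00
  $454.00 + 13.24% × ($6,295.00 − $6,200.00) = $454.00 + 13.24% × $95.00 = $466.58
Training Fund Levy: 3% × $6,535.00 = $196.05
Total withheld: $466.58 + $196.05 = $662.63
Net pay: $6,535.00 − $662.63 = $5,872.37

$5,872.37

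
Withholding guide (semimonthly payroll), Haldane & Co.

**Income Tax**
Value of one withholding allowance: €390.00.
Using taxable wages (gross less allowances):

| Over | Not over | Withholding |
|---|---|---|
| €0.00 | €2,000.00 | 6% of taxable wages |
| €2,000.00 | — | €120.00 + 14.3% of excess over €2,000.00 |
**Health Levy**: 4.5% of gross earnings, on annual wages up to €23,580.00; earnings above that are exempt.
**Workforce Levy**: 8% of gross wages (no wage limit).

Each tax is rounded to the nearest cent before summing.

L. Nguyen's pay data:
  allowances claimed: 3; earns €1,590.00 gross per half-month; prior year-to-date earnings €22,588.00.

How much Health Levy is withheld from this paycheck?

Health Levy: cap €23,580.00 − YTD €22,588.00 = €992.00 subject; 4.5% × €992.00 = €44.64

€44.64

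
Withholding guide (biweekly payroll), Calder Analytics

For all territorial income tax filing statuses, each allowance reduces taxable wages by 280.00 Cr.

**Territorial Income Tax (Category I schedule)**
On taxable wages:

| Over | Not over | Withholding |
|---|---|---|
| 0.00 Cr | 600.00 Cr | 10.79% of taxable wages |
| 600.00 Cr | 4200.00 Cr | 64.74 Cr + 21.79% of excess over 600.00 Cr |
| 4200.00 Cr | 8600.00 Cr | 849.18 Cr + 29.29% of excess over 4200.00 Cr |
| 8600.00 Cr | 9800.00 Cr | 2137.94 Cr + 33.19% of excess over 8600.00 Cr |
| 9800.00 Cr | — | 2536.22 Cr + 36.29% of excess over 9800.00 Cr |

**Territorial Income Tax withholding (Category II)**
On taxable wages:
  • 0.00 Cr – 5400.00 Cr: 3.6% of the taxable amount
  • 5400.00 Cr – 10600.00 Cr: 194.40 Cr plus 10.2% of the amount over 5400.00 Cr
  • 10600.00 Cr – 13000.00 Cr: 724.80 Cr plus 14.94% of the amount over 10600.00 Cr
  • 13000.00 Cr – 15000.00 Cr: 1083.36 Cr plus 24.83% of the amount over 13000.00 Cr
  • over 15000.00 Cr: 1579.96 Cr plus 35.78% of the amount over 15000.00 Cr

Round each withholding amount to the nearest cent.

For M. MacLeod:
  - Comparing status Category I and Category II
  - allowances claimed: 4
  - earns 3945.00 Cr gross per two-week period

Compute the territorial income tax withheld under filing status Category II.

Territorial Income Tax (Category II): taxable = 3945.00 Cr − 4×280.00 Cr = 2825.00 Cr
  3.6% × 2825.00 Cr = 101.70 Cr

101.70 Cr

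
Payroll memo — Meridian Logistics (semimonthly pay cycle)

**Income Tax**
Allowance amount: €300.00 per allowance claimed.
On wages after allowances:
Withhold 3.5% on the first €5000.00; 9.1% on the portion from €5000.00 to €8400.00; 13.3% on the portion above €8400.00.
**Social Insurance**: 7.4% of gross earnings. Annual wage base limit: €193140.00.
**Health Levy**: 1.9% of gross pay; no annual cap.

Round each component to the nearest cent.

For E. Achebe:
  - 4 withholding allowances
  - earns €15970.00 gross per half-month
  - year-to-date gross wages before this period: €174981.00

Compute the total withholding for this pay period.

Income Tax: taxable = €15970.00 − 4×€300.00 = €14770.00
  €484.40 + 13.3% × (€14770.00 − €8400.00) = €484.40 + 13.3% × €6370.00 = €1331.61
Social Insurance: 7.4% × €15970.00 = €1181.78
Health Levy: 1.9% × €15970.00 = €303.43
Total: €1331.61 + €1181.78 + €303.43 = €2816.82

€2816.82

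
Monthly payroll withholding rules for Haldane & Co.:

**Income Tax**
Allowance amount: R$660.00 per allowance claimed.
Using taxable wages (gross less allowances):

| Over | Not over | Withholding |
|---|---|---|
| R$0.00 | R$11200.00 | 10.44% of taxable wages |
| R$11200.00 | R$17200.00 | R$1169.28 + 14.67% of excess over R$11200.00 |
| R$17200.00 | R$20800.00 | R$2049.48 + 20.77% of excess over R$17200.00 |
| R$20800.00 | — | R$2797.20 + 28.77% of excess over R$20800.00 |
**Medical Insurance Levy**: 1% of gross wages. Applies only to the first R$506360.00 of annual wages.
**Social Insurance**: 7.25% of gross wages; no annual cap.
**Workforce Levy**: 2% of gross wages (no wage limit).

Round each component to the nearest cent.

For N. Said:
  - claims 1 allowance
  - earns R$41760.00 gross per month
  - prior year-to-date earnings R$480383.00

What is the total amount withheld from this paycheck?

Income Tax: taxable = R$41760.00 − 1×R$660.00 = R$41100.00
  R$2797.20 + 28.77% × (R$41100.00 − R$20800.00) = R$2797.20 + 28.77% × R$20300.00 = R$8637.51
Medical Insurance Levy: cap R$506360.00 − YTD R$480383.00 = R$25977.00 subject; 1% × R$25977.00 = R$259.77
Social Insurance: 7.25% × R$41760.00 = R$3027.60
Workforce Levy: 2% × R$41760.00 = R$835.20
Total: R$8637.51 + R$259.77 + R$3027.60 + R$835.20 = R$12760.08

R$12760.08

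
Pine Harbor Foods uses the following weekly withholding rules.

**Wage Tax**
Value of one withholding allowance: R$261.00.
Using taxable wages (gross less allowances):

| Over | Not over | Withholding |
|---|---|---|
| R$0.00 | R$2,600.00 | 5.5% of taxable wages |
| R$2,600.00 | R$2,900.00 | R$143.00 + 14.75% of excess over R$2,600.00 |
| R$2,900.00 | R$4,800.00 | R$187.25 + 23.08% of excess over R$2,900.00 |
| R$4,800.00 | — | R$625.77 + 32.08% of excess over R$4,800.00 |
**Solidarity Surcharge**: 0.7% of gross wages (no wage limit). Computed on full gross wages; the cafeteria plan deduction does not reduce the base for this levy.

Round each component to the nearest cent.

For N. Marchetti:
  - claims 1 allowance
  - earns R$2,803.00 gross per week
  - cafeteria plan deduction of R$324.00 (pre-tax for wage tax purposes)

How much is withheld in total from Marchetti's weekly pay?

Wage Tax: taxable = R$2,803.00 − R$324.00 − 1×R$261.00 = R$2,218.00
  5.5% × R$2,218.00 = R$121.99
Solidarity Surcharge: 0.7% × R$2,803.00 = R$19.62
Total: R$121.99 + R$19.62 = R$141.61

R$141.61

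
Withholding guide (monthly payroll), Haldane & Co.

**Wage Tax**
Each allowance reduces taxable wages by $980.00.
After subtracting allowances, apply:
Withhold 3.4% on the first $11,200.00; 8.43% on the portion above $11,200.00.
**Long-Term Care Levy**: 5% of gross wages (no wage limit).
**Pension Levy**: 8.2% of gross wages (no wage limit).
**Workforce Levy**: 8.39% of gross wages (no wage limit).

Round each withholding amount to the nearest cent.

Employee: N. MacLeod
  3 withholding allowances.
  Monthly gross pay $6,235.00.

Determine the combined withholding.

$1,458.17

Wage Tax: taxable = $6,235.00 − 3×$980.00 = $3,295.00
  3.4% × $3,295.00 = $112.03
Long-Term Care Levy: 5% × $6,235.00 = $311.75
Pension Levy: 8.2% × $6,235.00 = $511.27
Workforce Levy: 8.39% × $6,235.00 = $523.12
Total: $112.03 + $311.75 + $511.27 + $523.12 = $1,458.17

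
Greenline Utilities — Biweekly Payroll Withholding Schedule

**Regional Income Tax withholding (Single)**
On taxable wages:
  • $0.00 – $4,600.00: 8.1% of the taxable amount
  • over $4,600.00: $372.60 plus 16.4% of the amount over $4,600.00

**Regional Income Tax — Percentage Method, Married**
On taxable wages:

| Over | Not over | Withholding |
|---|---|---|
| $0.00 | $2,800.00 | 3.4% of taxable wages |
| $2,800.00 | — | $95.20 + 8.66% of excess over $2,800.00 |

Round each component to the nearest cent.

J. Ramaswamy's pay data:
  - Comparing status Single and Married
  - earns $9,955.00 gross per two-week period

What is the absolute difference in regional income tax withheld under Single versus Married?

Regional Income Tax (Single): taxable = $9,955.00
  $372.60 + 16.4% × ($9,955.00 − $4,600.00) = $372.60 + 16.4% × $5,355.00 = $1,250.82
Regional Income Tax (Married): taxable = $9,955.00
  $95.20 + 8.66% × ($9,955.00 − $2,800.00) = $95.20 + 8.66% × $7,155.00 = $714.82
Difference: |$1,250.82 − $714.82| = $536.00 (higher under Single)

$536.00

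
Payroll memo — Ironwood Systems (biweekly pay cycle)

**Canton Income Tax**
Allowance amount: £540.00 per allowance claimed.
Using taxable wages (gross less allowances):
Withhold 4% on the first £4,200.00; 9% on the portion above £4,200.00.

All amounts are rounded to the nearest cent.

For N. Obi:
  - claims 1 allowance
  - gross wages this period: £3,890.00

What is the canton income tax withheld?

£134.00

Canton Income Tax: taxable = £3,890.00 − 1×£540.00 = £3,350.00
  4% × £3,350.00 = £134.00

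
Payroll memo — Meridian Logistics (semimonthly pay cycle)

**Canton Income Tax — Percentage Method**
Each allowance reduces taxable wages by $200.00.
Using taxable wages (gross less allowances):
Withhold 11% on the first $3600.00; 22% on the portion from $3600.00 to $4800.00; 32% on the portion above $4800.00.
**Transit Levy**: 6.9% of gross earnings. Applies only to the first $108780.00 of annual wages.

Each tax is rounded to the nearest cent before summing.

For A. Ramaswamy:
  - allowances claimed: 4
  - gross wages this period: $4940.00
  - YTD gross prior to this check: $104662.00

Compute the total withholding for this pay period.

$798.94

Canton Income Tax: taxable = $4940.00 − 4×$200.00 = $4140.00
  $396.00 + 22% × ($4140.00 − $3600.00) = $396.00 + 22% × $540.00 = $514.80
Transit Levy: cap $108780.00 − YTD $104662.00 = $4118.00 subject; 6.9% × $4118.00 = $284.14
Total: $514.80 + $284.14 = $798.94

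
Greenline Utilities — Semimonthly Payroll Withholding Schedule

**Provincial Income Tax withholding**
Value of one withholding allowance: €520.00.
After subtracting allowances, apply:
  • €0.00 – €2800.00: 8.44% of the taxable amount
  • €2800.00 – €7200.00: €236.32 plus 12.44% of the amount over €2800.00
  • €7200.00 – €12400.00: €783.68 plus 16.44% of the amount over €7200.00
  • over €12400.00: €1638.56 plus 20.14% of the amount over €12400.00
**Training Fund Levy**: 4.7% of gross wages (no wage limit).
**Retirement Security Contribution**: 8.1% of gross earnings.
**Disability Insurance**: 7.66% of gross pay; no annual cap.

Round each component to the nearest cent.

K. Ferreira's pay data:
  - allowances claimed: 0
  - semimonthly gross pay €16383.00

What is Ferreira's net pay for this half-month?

€10590.30

Provincial Income Tax: taxable = €16383.00
  €1638.56 + 20.14% × (€16383.00 − €12400.00) = €1638.56 + 20.14% × €3983.00 = €2440.74
Training Fund Levy: 4.7% × €16383.00 = €770.00
Retirement Security Contribution: 8.1% × €16383.00 = €1327.02
Disability Insurance: 7.66% × €16383.00 = €1254.94
Total withheld: €2440.74 + €770.00 + €1327.02 + €1254.94 = €5792.70
Net pay: €16383.00 − €5792.70 = €10590.30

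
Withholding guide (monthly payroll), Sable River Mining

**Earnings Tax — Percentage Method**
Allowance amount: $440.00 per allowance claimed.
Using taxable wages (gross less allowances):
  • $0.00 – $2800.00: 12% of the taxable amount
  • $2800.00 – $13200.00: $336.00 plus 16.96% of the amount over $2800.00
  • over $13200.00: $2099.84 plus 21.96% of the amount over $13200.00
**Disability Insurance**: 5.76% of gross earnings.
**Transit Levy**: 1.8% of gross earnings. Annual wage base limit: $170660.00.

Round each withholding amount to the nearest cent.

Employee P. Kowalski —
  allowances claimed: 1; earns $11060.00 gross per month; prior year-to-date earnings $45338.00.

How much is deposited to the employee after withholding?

$8561.59

Earnings Tax: taxable = $11060.00 − 1×$440.00 = $10620.00
  $336.00 + 16.96% × ($10620.00 − $2800.00) = $336.00 + 16.96% × $7820.00 = $1662.27
Disability Insurance: 5.76% × $11060.00 = $637.06
Transit Levy: 1.8% × $11060.00 = $199.08
Total withheld: $1662.27 + $637.06 + $199.08 = $2498.41
Net pay: $11060.00 − $2498.41 = $8561.59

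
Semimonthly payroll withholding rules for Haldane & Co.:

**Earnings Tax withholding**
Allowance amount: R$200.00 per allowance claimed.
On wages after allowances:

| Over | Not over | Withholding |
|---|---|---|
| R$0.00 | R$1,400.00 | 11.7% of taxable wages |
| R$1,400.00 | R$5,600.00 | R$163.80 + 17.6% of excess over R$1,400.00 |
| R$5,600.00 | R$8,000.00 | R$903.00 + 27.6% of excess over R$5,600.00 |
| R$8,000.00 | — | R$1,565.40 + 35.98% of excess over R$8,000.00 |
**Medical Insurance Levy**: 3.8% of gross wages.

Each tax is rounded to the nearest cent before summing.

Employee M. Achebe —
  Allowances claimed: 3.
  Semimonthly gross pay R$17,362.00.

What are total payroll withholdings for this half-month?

R$5,377.73

Earnings Tax: taxable = R$17,362.00 − 3×R$200.00 = R$16,762.00
  R$1,565.40 + 35.98% × (R$16,762.00 − R$8,000.00) = R$1,565.40 + 35.98% × R$8,762.00 = R$4,717.97
Medical Insurance Levy: 3.8% × R$17,362.00 = R$659.76
Total: R$4,717.97 + R$659.76 = R$5,377.73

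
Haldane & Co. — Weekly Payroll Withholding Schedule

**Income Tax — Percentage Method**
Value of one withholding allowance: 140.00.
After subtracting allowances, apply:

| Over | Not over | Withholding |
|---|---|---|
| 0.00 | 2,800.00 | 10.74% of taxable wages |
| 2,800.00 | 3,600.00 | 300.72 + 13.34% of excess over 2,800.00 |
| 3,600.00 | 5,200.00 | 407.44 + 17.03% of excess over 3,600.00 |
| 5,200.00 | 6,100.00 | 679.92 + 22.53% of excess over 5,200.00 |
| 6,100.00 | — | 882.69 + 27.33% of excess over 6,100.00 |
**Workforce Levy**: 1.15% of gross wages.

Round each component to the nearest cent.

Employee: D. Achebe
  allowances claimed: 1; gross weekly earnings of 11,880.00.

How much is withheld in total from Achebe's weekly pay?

2,560.72

Income Tax: taxable = 11,880.00 − 1×140.00 = 11,740.00
  882.69 + 27.33% × (11,740.00 − 6,100.00) = 882.69 + 27.33% × 5,640.00 = 2,424.10
Workforce Levy: 1.15% × 11,880.00 = 136.62
Total: 2,424.10 + 136.62 = 2,560.72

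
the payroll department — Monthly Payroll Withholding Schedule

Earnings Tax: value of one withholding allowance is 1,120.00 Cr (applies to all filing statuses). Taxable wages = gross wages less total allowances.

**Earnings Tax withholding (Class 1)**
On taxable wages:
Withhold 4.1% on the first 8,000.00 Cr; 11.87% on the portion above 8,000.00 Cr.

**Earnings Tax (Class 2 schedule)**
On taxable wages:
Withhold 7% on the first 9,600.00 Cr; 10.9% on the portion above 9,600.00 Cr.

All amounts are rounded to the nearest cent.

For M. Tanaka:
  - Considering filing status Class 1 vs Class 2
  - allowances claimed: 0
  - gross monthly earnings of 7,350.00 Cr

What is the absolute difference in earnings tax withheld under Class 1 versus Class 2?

213.15 Cr

Earnings Tax (Class 1): taxable = 7,350.00 Cr
  4.1% × 7,350.00 Cr = 301.35 Cr
Earnings Tax (Class 2): taxable = 7,350.00 Cr
  7% × 7,350.00 Cr = 514.50 Cr
Difference: |301.35 Cr − 514.50 Cr| = 213.15 Cr (higher under Class 2)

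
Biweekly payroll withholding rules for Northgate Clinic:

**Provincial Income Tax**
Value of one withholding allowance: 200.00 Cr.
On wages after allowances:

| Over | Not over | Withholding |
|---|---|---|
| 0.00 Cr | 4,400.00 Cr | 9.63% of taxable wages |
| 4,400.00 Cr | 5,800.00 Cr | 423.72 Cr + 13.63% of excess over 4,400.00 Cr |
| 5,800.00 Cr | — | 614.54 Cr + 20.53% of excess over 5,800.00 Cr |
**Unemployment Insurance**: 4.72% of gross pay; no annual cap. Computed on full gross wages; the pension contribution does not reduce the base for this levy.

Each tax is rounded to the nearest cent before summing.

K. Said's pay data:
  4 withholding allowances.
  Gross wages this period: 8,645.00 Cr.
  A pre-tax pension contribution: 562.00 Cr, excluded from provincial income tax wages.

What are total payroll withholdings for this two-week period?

1,327.04 Cr

Provincial Income Tax: taxable = 8,645.00 Cr − 562.00 Cr − 4×200.00 Cr = 7,283.00 Cr
  614.54 Cr + 20.53% × (7,283.00 Cr − 5,800.00 Cr) = 614.54 Cr + 20.53% × 1,483.00 Cr = 919.00 Cr
Unemployment Insurance: 4.72% × 8,645.00 Cr = 408.04 Cr
Total: 919.00 Cr + 408.04 Cr = 1,327.04 Cr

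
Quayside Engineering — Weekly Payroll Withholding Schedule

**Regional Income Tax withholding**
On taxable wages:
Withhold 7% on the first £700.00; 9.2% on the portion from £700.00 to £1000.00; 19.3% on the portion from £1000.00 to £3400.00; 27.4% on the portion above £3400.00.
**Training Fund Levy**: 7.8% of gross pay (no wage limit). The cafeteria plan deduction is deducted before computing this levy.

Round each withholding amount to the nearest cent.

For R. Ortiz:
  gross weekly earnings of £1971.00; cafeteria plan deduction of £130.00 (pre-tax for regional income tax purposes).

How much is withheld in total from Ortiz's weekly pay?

£382.51

Regional Income Tax: taxable = £1971.00 − £130.00 = £1841.00
  £76.60 + 19.3% × (£1841.00 − £1000.00) = £76.60 + 19.3% × £841.00 = £238.91
Training Fund Levy: 7.8% × £1841.00 = £143.60
Total: £238.91 + £143.60 = £382.51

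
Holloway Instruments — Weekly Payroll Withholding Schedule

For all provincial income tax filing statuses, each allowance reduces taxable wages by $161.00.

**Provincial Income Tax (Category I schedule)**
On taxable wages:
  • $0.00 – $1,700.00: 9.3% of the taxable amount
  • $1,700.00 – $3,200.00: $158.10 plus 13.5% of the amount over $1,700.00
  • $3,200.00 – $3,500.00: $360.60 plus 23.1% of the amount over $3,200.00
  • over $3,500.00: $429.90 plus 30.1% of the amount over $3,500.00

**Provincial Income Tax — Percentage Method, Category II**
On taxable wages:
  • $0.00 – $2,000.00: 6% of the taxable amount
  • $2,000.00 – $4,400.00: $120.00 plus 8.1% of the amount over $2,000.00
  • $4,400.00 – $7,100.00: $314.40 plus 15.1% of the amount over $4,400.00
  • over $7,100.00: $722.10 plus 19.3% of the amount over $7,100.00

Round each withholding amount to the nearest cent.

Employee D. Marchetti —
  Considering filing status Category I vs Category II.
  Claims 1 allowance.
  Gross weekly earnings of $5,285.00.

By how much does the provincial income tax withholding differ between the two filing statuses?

Provincial Income Tax (Category I): taxable = $5,285.00 − 1×$161.00 = $5,124.00
  $429.90 + 30.1% × ($5,124.00 − $3,500.00) = $429.90 + 30.1% × $1,624.00 = $918.72
Provincial Income Tax (Category II): taxable = $5,285.00 − 1×$161.00 = $5,124.00
  $314.40 + 15.1% × ($5,124.00 − $4,400.00) = $314.40 + 15.1% × $724.00 = $423.72
Difference: |$918.72 − $423.72| = $495.00 (higher under Category I)

$495.00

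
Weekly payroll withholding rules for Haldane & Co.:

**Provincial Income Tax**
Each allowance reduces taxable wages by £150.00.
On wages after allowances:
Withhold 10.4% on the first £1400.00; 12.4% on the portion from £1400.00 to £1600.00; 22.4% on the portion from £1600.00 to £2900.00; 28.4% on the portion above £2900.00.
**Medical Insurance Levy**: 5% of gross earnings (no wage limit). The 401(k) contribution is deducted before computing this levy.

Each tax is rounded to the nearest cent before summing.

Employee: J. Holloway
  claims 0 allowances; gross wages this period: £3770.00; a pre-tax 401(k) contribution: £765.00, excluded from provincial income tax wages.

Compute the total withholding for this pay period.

£641.67

Provincial Income Tax: taxable = £3770.00 − £765.00 = £3005.00
  £461.60 + 28.4% × (£3005.00 − £2900.00) = £461.60 + 28.4% × £105.00 = £491.42
Medical Insurance Levy: 5% × £3005.00 = £150.25
Total: £491.42 + £150.25 = £641.67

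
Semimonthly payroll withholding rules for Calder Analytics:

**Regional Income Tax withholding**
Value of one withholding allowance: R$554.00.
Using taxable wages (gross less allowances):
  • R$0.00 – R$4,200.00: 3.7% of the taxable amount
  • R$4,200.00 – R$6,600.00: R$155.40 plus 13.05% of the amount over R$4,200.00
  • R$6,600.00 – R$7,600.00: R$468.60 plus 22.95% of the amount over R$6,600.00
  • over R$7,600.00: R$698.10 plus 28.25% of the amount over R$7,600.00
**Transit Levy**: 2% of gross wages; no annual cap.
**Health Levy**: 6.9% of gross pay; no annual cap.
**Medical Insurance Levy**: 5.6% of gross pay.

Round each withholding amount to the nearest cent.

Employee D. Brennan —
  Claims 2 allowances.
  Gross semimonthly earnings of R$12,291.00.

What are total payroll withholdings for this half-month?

R$3,492.50

Regional Income Tax: taxable = R$12,291.00 − 2×R$554.00 = R$11,183.00
  R$698.10 + 28.25% × (R$11,183.00 − R$7,600.00) = R$698.10 + 28.25% × R$3,583.00 = R$1,710.30
Transit Levy: 2% × R$12,291.00 = R$245.82
Health Levy: 6.9% × R$12,291.00 = R$848.08
Medical Insurance Levy: 5.6% × R$12,291.00 = R$688.30
Total: R$1,710.30 + R$245.82 + R$848.08 + R$688.30 = R$3,492.50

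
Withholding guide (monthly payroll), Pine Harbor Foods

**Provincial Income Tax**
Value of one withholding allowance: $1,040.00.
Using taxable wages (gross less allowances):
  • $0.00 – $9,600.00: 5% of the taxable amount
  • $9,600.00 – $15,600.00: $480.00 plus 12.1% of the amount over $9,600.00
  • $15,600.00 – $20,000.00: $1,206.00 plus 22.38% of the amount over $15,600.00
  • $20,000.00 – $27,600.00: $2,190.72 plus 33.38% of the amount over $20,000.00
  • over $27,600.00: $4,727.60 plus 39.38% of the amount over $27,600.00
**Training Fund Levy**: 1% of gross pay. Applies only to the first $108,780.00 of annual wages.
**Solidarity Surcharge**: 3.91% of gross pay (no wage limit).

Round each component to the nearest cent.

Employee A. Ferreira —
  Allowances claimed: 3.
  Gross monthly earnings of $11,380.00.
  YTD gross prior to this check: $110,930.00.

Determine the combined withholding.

Provincial Income Tax: taxable = $11,380.00 − 3×$1,040.00 = $8,260.00
  5% × $8,260.00 = $413.00
Training Fund Levy: YTD $110,930.00 ≥ cap $108,780.00 → $0.00
Solidarity Surcharge: 3.91% × $11,380.00 = $444.96
Total: $413.00 + $0.00 + $444.96 = $857.96

$857.96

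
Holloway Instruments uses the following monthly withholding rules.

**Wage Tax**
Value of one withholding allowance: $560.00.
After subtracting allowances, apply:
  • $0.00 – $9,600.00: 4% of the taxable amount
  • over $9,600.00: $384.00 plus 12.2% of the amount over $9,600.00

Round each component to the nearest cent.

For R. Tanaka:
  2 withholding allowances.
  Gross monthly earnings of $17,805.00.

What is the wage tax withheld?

$1,248.37

Wage Tax: taxable = $17,805.00 − 2×$560.00 = $16,685.00
  $384.00 + 12.2% × ($16,685.00 − $9,600.00) = $384.00 + 12.2% × $7,085.00 = $1,248.37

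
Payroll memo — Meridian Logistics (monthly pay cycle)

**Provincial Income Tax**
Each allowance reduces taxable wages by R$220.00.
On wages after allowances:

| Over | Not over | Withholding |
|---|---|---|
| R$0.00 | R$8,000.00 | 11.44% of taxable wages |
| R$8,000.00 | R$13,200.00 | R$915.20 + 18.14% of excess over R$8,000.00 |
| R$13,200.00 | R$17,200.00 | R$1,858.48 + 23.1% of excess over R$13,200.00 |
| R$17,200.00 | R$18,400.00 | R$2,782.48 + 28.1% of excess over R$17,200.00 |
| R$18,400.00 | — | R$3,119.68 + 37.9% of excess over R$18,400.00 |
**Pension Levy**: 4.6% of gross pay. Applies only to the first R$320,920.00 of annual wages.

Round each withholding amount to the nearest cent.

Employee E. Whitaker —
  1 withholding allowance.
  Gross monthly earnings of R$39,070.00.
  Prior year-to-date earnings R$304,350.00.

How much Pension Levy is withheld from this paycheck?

R$762.22

Pension Levy: cap R$320,920.00 − YTD R$304,350.00 = R$16,570.00 subject; 4.6% × R$16,570.00 = R$762.22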